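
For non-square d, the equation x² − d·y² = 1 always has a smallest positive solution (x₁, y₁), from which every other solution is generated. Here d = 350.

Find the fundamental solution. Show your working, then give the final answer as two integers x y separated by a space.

449 24

d=350: √d = [18; 1,2,2,2,1,36] (ℓ=6, even), read p_5/q_5
step 0: (18, 1)  from 18·(1,0) + (0,1)
step 1: (19, 1)  from 1·(18,1) + (1,0)
step 2: (56, 3)  from 2·(19,1) + (18,1)
…
step 4: (318, 17)  from 2·(131,7) + (56,3)
step 5: (449, 24)  from 1·(318,17) + (131,7)
→ (449, 24).  Check: 449²=201601, 350·24²=201600, difference 1.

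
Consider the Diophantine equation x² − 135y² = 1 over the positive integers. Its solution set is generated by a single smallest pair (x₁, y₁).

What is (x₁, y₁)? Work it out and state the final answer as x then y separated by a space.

[11; 1,1,1,1,1,1,1,22] for √135; ℓ=8 ⇒ convergent index 7
k=0  a_k=11  p_k/q_k = 11/1
k=1  a_k=1  p_k/q_k = 12/1
…
k=5  a_k=1  p_k/q_k = 93/8
k=6  a_k=1  p_k/q_k = 151/13
k=7  a_k=1  p_k/q_k = 244/21
fundamental: x₁=244, y₁=21  (since 59536 − 135·441 = 1)

244 21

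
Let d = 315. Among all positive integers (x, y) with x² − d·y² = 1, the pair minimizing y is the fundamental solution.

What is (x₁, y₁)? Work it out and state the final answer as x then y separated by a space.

71 4

√315 → a₀=17, period (1,2,1,34); ℓ=4 even so k=3
a_0=17:  p_0=17·1+0=17,  q_0=17·0+1=1
…
a_2=2:  p_2=2·18+17=53,  q_2=2·1+1=3
a_3=1:  p_3=1·53+18=71,  q_3=1·3+1=4
(x₁, y₁) = (71, 4);  71² − 315·4² = 1 ✓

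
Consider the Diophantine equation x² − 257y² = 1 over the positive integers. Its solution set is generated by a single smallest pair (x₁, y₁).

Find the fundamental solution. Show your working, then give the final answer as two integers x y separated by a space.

[16; 32] for √257; ℓ=1 ⇒ convergent index 1
i=0: a=16 ⇒ p=16, q=1
i=1: a=32 ⇒ p=513, q=32
fundamental: x₁=513, y₁=32  (since 263169 − 257·1024 = 1)

513 32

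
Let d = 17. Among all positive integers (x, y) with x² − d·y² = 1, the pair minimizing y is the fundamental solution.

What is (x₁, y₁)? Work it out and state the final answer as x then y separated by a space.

[4; 8] for √17; ℓ=1 ⇒ convergent index 1
a_0=4:  p_0=4·1+0=4,  q_0=4·0+1=1
a_1=8:  p_1=8·4+1=33,  q_1=8·1+0=8
(x₁, y₁) = (33, 8);  33² − 17·8² = 1 ✓

33 8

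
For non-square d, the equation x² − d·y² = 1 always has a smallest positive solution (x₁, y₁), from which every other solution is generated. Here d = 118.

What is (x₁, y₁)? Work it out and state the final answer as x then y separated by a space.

306917 28254

√118 → a₀=10, period (1,6,3,2,10,2,3,6,1,20); ℓ=10 even so k=9
a_0=10:  p_0=10·1+0=10,  q_0=10·0+1=1
…
a_3=3:  p_3=3·76+11=239,  q_3=3·7+1=22
…
a_7=3:  p_7=3·12112+5779=42115,  q_7=3·1115+532=3877
a_8=6:  p_8=6·42115+12112=264802,  q_8=6·3877+1115=24377
a_9=1:  p_9=1·264802+42115=306917,  q_9=1·24377+3877=28254
fundamental: x₁=306917, y₁=28254  (since 94198044889 − 118·798288516 = 1)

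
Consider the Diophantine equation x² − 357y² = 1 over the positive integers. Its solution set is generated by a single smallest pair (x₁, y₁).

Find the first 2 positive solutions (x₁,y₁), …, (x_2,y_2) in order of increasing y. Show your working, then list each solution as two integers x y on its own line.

3401 180
23133601 1224360

√357 = [18; 1,8,2,8,1,36, …], period ℓ=6 (even) → k=5
step 0: (18, 1)  from 18·(1,0) + (0,1)
step 1: (19, 1)  from 1·(18,1) + (1,0)
step 2: (170, 9)  from 8·(19,1) + (18,1)
…
step 4: (3042, 161)  from 8·(359,19) + (170,9)
step 5: (3401, 180)  from 1·(3042,161) + (359,19)
fundamental: x₁=3401, y₁=180  (since 11566801 − 357·32400 = 1)
(x_2, y_2) = (3401·3401 + 357·180·180, 3401·180 + 180·3401) = (23133601, 1224360)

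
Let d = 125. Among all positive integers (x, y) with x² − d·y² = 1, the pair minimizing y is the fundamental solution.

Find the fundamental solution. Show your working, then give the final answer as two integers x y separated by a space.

√125 = [11; 5,1,1,5,22, …], period ℓ=5 (odd) → k=9
a_0=11:  p_0=11·1+0=11,  q_0=11·0+1=1
a_1=5:  p_1=5·11+1=56,  q_1=5·1+0=5
a_2=1:  p_2=1·56+11=67,  q_2=1·5+1=6
…
a_4=5:  p_4=5·123+67=682,  q_4=5·11+6=61
a_5=22:  p_5=22·682+123=15127,  q_5=22·61+11=1353
a_6=5:  p_6=5·15127+682=76317,  q_6=5·1353+61=6826
a_7=1:  p_7=1·76317+15127=91444,  q_7=1·6826+1353=8179
a_8=1:  p_8=1·91444+76317=167761,  q_8=1·8179+6826=15005
a_9=5:  p_9=5·167761+91444=930249,  q_9=5·15005+8179=83204
(x₁, y₁) = (930249, 83204);  930249² − 125·83204² = 1 ✓

930249 83204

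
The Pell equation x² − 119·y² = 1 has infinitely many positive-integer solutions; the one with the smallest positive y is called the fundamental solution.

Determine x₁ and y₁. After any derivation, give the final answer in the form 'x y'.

120 11

[10; 1,9,1,20] for √119; ℓ=4 ⇒ convergent index 3
a_0=10:  p_0=10·1+0=10,  q_0=10·0+1=1
a_1=1:  p_1=1·10+1=11,  q_1=1·1+0=1
a_2=9:  p_2=9·11+10=109,  q_2=9·1+1=10
a_3=1:  p_3=1·109+11=120,  q_3=1·10+1=11
→ (120, 11).  Check: 120²=14400, 119·11²=14399, difference 1.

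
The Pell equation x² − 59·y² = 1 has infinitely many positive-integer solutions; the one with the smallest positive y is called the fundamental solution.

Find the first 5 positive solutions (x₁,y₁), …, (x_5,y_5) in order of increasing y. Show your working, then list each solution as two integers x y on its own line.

√59 → a₀=7, period (1,2,7,2,1,14); ℓ=6 even so k=5
i=0: a=7 ⇒ p=7, q=1
i=1: a=1 ⇒ p=8, q=1
i=2: a=2 ⇒ p=23, q=3
…
i=4: a=2 ⇒ p=361, q=47
i=5: a=1 ⇒ p=530, q=69
(x₁, y₁) = (530, 69);  530² − 59·69² = 1 ✓
k=2:  x_2 = 530·530+59·69·69 = 561799,  y_2 = 530·69+69·530 = 73140
k=3:  x_3 = 530·561799+59·69·73140 = 595506410,  y_3 = 530·73140+69·561799 = 77528331
k=4:  x_4 = 530·595506410+59·69·77528331 = 631236232801,  y_4 = 530·77528331+69·595506410 = 82179957720
k=5:  x_5 = 530·631236232801+59·69·82179957720 = 669109811262650,  y_5 = 530·82179957720+69·631236232801 = 87110677654869

530 69
561799 73140
595506410 77528331
631236232801 82179957720
669109811262650 87110677654869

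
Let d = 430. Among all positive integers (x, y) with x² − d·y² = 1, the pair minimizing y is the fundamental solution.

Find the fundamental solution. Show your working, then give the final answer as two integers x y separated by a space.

√430 → a₀=20, period (1,2,1,3,1,…,2,1,40); ℓ=14 even so k=13
a_0=20:  p_0=20·1+0=20,  q_0=20·0+1=1
a_1=1:  p_1=1·20+1=21,  q_1=1·1+0=1
…
a_4=3:  p_4=3·83+62=311,  q_4=3·4+3=15
a_5=1:  p_5=1·311+83=394,  q_5=1·15+4=19
a_6=6:  p_6=6·394+311=2675,  q_6=6·19+15=129
a_7=8:  p_7=8·2675+394=21794,  q_7=8·129+19=1051
a_8=6:  p_8=6·21794+2675=133439,  q_8=6·1051+129=6435
a_9=1:  p_9=1·133439+21794=155233,  q_9=1·6435+1051=7486
…
a_11=1:  p_11=1·599138+155233=754371,  q_11=1·28893+7486=36379
a_12=2:  p_12=2·754371+599138=2107880,  q_12=2·36379+28893=101651
a_13=1:  p_13=1·2107880+754371=2862251,  q_13=1·101651+36379=138030
(x₁, y₁) = (2862251, 138030);  2862251² − 430·138030² = 1 ✓

2862251 138030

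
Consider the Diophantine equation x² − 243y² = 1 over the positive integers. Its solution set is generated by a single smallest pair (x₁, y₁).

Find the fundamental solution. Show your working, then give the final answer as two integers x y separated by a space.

√243 = [15; 1,1,2,3,15,3,2,1,1,30, …], period ℓ=10 (even) → k=9
k=0  a_k=15  p_k/q_k = 15/1
k=1  a_k=1  p_k/q_k = 16/1
k=2  a_k=1  p_k/q_k = 31/2
k=3  a_k=2  p_k/q_k = 78/5
…
k=5  a_k=15  p_k/q_k = 4053/260
k=6  a_k=3  p_k/q_k = 12424/797
k=7  a_k=2  p_k/q_k = 28901/1854
k=8  a_k=1  p_k/q_k = 41325/2651
k=9  a_k=1  p_k/q_k = 70226/4505
→ (70226, 4505).  Check: 70226²=4931691076, 243·4505²=4931691075, difference 1.

70226 4505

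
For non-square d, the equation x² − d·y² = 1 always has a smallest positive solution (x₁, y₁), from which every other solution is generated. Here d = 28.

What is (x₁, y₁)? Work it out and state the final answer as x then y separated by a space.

127 24

d=28: √d = [5; 3,2,3,10] (ℓ=4, even), read p_3/q_3
i=0: a=5 ⇒ p=5, q=1
i=1: a=3 ⇒ p=16, q=3
i=2: a=2 ⇒ p=37, q=7
i=3: a=3 ⇒ p=127, q=24
→ (127, 24).  Check: 127²=16129, 28·24²=16128, difference 1.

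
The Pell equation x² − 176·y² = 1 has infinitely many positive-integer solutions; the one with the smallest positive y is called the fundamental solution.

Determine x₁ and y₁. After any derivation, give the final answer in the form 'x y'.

199 15

d=176: √d = [13; 3,1,3,26] (ℓ=4, even), read p_3/q_3
step 0: (13, 1)  from 13·(1,0) + (0,1)
step 1: (40, 3)  from 3·(13,1) + (1,0)
step 2: (53, 4)  from 1·(40,3) + (13,1)
step 3: (199, 15)  from 3·(53,4) + (40,3)
fundamental: x₁=199, y₁=15  (since 39601 − 176·225 = 1)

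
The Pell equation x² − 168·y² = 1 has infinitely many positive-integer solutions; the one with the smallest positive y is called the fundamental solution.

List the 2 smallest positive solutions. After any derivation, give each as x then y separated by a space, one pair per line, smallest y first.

[12; 1,24] for √168; ℓ=2 ⇒ convergent index 1
i=0: a=12 ⇒ p=12, q=1
i=1: a=1 ⇒ p=13, q=1
(x₁, y₁) = (13, 1);  13² − 168·1² = 1 ✓
n=2: (13,1)∘(13,1) = (13·13+168·1·1, 13·1+1·13) = (337,26)

13 1
337 26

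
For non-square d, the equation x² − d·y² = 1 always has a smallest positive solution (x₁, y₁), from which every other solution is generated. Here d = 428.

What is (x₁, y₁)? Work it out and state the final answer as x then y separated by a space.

√428 = [20; 1,2,4,1,5,10,5,1,4,2,1,40, …], period ℓ=12 (even) → k=11
i=0: a=20 ⇒ p=20, q=1
…
i=4: a=1 ⇒ p=331, q=16
i=5: a=5 ⇒ p=1924, q=93
i=6: a=10 ⇒ p=19571, q=946
…
i=9: a=4 ⇒ p=577179, q=27899
i=10: a=2 ⇒ p=1273708, q=61567
i=11: a=1 ⇒ p=1850887, q=89466
fundamental: x₁=1850887, y₁=89466  (since 3425782686769 − 428·8004165156 = 1)

1850887 89466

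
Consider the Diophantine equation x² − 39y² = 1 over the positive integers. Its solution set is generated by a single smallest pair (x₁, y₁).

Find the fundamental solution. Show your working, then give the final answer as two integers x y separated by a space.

25 4

√39 → a₀=6, period (4,12); ℓ=2 even so k=1
a_0=6:  p_0=6·1+0=6,  q_0=6·0+1=1
a_1=4:  p_1=4·6+1=25,  q_1=4·1+0=4
→ (25, 4).  Check: 25²=625, 39·4²=624, difference 1.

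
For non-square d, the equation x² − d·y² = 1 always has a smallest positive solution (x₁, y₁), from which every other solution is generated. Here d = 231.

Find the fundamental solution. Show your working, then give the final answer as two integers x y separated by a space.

76 5

√231 → a₀=15, period (5,30); ℓ=2 even so k=1
k=0  a_k=15  p_k/q_k = 15/1
k=1  a_k=5  p_k/q_k = 76/5
fundamental: x₁=76, y₁=5  (since 5776 − 231·25 = 1)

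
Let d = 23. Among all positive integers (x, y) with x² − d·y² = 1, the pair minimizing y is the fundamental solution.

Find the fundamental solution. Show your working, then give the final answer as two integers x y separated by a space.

√23 → a₀=4, period (1,3,1,8); ℓ=4 even so k=3
step 0: (4, 1)  from 4·(1,0) + (0,1)
…
step 2: (19, 4)  from 3·(5,1) + (4,1)
step 3: (24, 5)  from 1·(19,4) + (5,1)
→ (24, 5).  Check: 24²=576, 23·5²=575, difference 1.

24 5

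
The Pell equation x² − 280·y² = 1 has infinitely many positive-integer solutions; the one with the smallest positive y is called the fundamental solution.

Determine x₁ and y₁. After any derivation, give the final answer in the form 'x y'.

√280 = [16; 1,2,1,2,1,32, …], period ℓ=6 (even) → k=5
step 0: (16, 1)  from 16·(1,0) + (0,1)
…
step 3: (67, 4)  from 1·(50,3) + (17,1)
step 4: (184, 11)  from 2·(67,4) + (50,3)
step 5: (251, 15)  from 1·(184,11) + (67,4)
→ (251, 15).  Check: 251²=63001, 280·15²=63000, difference 1.

251 15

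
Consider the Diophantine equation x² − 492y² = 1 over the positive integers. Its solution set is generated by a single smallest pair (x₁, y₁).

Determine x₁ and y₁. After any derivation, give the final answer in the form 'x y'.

29767 1342

√492 = [22; 5,1,1,10,1,1,5,44, …], period ℓ=8 (even) → k=7
step 0: (22, 1)  from 22·(1,0) + (0,1)
step 1: (111, 5)  from 5·(22,1) + (1,0)
step 2: (133, 6)  from 1·(111,5) + (22,1)
…
step 6: (5390, 243)  from 1·(2817,127) + (2573,116)
step 7: (29767, 1342)  from 5·(5390,243) + (2817,127)
fundamental: x₁=29767, y₁=1342  (since 886074289 − 492·1800964 = 1)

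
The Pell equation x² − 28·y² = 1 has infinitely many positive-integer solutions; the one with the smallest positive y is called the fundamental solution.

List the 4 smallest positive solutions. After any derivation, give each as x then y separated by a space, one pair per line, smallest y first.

√28 → a₀=5, period (3,2,3,10); ℓ=4 even so k=3
k=0  a_k=5  p_k/q_k = 5/1
k=1  a_k=3  p_k/q_k = 16/3
k=2  a_k=2  p_k/q_k = 37/7
k=3  a_k=3  p_k/q_k = 127/24
(x₁, y₁) = (127, 24);  127² − 28·24² = 1 ✓
n=2: (127,24)∘(127,24) = (127·127+28·24·24, 127·24+24·127) = (32257,6096)
n=3: (32257,6096)∘(127,24) = (127·32257+28·24·6096, 127·6096+24·32257) = (8193151,1548360)
n=4: (8193151,1548360)∘(127,24) = (127·8193151+28·24·1548360, 127·1548360+24·8193151) = (2081028097,393277344)

127 24
32257 6096
8193151 1548360
2081028097 393277344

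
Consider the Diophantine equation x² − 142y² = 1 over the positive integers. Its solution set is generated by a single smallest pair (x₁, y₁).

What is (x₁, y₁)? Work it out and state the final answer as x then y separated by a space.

√142 → a₀=11, period (1,10,1,22); ℓ=4 even so k=3
k=0  a_k=11  p_k/q_k = 11/1
…
k=2  a_k=10  p_k/q_k = 131/11
k=3  a_k=1  p_k/q_k = 143/12
→ (143, 12).  Check: 143²=20449, 142·12²=20448, difference 1.

143 12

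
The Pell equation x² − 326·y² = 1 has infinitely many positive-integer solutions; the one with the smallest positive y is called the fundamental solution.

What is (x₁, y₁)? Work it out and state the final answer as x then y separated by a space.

√326 → a₀=18, period (18,36); ℓ=2 even so k=1
k=0  a_k=18  p_k/q_k = 18/1
k=1  a_k=18  p_k/q_k = 325/18
fundamental: x₁=325, y₁=18  (since 105625 − 326·324 = 1)

325 18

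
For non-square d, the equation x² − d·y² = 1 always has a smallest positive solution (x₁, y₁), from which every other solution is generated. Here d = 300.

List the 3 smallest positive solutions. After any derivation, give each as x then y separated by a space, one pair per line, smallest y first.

√300 → a₀=17, period (3,8,3,34); ℓ=4 even so k=3
i=0: a=17 ⇒ p=17, q=1
…
i=2: a=8 ⇒ p=433, q=25
i=3: a=3 ⇒ p=1351, q=78
(x₁, y₁) = (1351, 78);  1351² − 300·78² = 1 ✓
(1351+78√300)^2 = 3650401 + 210756√300
(1351+78√300)^3 = 9863382151 + 569462634√300

1351 78
3650401 210756
9863382151 569462634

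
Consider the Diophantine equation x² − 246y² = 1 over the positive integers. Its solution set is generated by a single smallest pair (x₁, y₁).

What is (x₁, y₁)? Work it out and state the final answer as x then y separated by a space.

d=246: √d = [15; 1,2,5,1,14,1,5,2,1,30] (ℓ=10, even), read p_9/q_9
step 0: (15, 1)  from 15·(1,0) + (0,1)
…
step 3: (251, 16)  from 5·(47,3) + (16,1)
step 4: (298, 19)  from 1·(251,16) + (47,3)
…
step 8: (60777, 3875)  from 2·(28028,1787) + (4721,301)
step 9: (88805, 5662)  from 1·(60777,3875) + (28028,1787)
→ (88805, 5662).  Check: 88805²=7886328025, 246·5662²=7886328024, difference 1.

88805 5662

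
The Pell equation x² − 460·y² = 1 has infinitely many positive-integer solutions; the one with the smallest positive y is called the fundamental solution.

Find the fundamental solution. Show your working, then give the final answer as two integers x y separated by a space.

2535751 118230

√460 = [21; 2,4,3,1,2,10,2,1,3,4,2,42, …], period ℓ=12 (even) → k=11
a_0=21:  p_0=21·1+0=21,  q_0=21·0+1=1
a_1=2:  p_1=2·21+1=43,  q_1=2·1+0=2
a_2=4:  p_2=4·43+21=193,  q_2=4·2+1=9
…
a_5=2:  p_5=2·815+622=2252,  q_5=2·38+29=105
a_6=10:  p_6=10·2252+815=23335,  q_6=10·105+38=1088
…
a_10=4:  p_10=4·265693+72257=1135029,  q_10=4·12388+3369=52921
a_11=2:  p_11=2·1135029+265693=2535751,  q_11=2·52921+12388=118230
(x₁, y₁) = (2535751, 118230);  2535751² − 460·118230² = 1 ✓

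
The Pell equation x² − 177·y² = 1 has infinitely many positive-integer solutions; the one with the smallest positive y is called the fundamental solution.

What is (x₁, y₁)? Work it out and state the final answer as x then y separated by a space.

√177 = [13; 3,3,2,8,2,3,3,26, …], period ℓ=8 (even) → k=7
step 0: (13, 1)  from 13·(1,0) + (0,1)
step 1: (40, 3)  from 3·(13,1) + (1,0)
step 2: (133, 10)  from 3·(40,3) + (13,1)
…
step 4: (2581, 194)  from 8·(306,23) + (133,10)
step 5: (5468, 411)  from 2·(2581,194) + (306,23)
step 6: (18985, 1427)  from 3·(5468,411) + (2581,194)
step 7: (62423, 4692)  from 3·(18985,1427) + (5468,411)
fundamental: x₁=62423, y₁=4692  (since 3896630929 − 177·22014864 = 1)

62423 4692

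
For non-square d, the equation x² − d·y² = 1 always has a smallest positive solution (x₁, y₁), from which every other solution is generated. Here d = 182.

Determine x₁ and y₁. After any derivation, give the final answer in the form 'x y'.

d=182: √d = [13; 2,26] (ℓ=2, even), read p_1/q_1
k=0  a_k=13  p_k/q_k = 13/1
k=1  a_k=2  p_k/q_k = 27/2
→ (27, 2).  Check: 27²=729, 182·2²=728, difference 1.

27 2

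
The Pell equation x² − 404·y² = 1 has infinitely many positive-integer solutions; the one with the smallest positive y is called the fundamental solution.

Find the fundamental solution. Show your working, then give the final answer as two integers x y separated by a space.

d=404: √d = [20; 10,40] (ℓ=2, even), read p_1/q_1
i=0: a=20 ⇒ p=20, q=1
i=1: a=10 ⇒ p=201, q=10
→ (201, 10).  Check: 201²=40401, 404·10²=40400, difference 1.

201 10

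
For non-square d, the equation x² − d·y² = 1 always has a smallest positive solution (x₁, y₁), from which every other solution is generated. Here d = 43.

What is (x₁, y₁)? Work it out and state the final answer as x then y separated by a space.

3482 531

d=43: √d = [6; 1,1,3,1,5,1,3,1,1,12] (ℓ=10, even), read p_9/q_9
i=0: a=6 ⇒ p=6, q=1
…
i=2: a=1 ⇒ p=13, q=2
i=3: a=3 ⇒ p=46, q=7
…
i=7: a=3 ⇒ p=1541, q=235
i=8: a=1 ⇒ p=1941, q=296
i=9: a=1 ⇒ p=3482, q=531
fundamental: x₁=3482, y₁=531  (since 12124324 − 43·281961 = 1)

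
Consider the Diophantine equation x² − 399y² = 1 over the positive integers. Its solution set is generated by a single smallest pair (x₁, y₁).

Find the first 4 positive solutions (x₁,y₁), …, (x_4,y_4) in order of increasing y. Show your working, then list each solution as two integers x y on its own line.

d=399: √d = [19; 1,38] (ℓ=2, even), read p_1/q_1
k=0  a_k=19  p_k/q_k = 19/1
k=1  a_k=1  p_k/q_k = 20/1
→ (20, 1).  Check: 20²=400, 399·1²=399, difference 1.
(20+1√399)^2 = 799 + 40√399
(20+1√399)^3 = 31940 + 1599√399
(20+1√399)^4 = 1276801 + 63920√399

20 1
799 40
31940 1599
1276801 63920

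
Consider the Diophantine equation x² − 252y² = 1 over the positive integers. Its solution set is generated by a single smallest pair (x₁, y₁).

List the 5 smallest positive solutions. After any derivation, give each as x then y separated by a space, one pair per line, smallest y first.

√252 = [15; 1,6,1,30, …], period ℓ=4 (even) → k=3
a_0=15:  p_0=15·1+0=15,  q_0=15·0+1=1
a_1=1:  p_1=1·15+1=16,  q_1=1·1+0=1
a_2=6:  p_2=6·16+15=111,  q_2=6·1+1=7
a_3=1:  p_3=1·111+16=127,  q_3=1·7+1=8
→ (127, 8).  Check: 127²=16129, 252·8²=16128, difference 1.
k=2:  x_2 = 127·127+252·8·8 = 32257,  y_2 = 127·8+8·127 = 2032
k=3:  x_3 = 127·32257+252·8·2032 = 8193151,  y_3 = 127·2032+8·32257 = 516120
k=4:  x_4 = 127·8193151+252·8·516120 = 2081028097,  y_4 = 127·516120+8·8193151 = 131092448
k=5:  x_5 = 127·2081028097+252·8·131092448 = 528572943487,  y_5 = 127·131092448+8·2081028097 = 33296965672

127 8
32257 2032
8193151 516120
2081028097 131092448
528572943487 33296965672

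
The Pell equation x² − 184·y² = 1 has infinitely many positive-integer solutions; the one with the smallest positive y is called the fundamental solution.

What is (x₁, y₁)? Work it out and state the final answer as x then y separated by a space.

24335 1794

√184 → a₀=13, period (1,1,3,2,1,2,1,2,3,1,1,26); ℓ=12 even so k=11
i=0: a=13 ⇒ p=13, q=1
i=1: a=1 ⇒ p=14, q=1
i=2: a=1 ⇒ p=27, q=2
…
i=5: a=1 ⇒ p=312, q=23
i=6: a=2 ⇒ p=841, q=62
i=7: a=1 ⇒ p=1153, q=85
…
i=9: a=3 ⇒ p=10594, q=781
i=10: a=1 ⇒ p=13741, q=1013
i=11: a=1 ⇒ p=24335, q=1794
fundamental: x₁=24335, y₁=1794  (since 592192225 − 184·3218436 = 1)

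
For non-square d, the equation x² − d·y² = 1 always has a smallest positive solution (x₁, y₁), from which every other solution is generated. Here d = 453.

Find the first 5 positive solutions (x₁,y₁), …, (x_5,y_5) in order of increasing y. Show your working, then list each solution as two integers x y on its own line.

d=453: √d = [21; 3,1,1,10,14,10,1,1,3,42] (ℓ=10, even), read p_9/q_9
k=0  a_k=21  p_k/q_k = 21/1
k=1  a_k=3  p_k/q_k = 64/3
…
k=4  a_k=10  p_k/q_k = 1575/74
…
k=6  a_k=10  p_k/q_k = 223565/10504
…
k=8  a_k=1  p_k/q_k = 469329/22051
k=9  a_k=3  p_k/q_k = 1653751/77700
→ (1653751, 77700).  Check: 1653751²=2734892370001, 453·77700²=2734892370000, difference 1.
(1653751+77700√453)^2 = 5469784740001 + 256992905400√453
(1653751+77700√453)^3 = 18091323967121133751 + 850004548596233100√453
(1653751+77700√453)^4 = 59837090203895614338960001 + 2811391744490881177810800√453
(1653751+77700√453)^5 = 197911295523547060893371760093751 + 9298683817686228472822980388500√453

1653751 77700
5469784740001 256992905400
18091323967121133751 850004548596233100
59837090203895614338960001 2811391744490881177810800
197911295523547060893371760093751 9298683817686228472822980388500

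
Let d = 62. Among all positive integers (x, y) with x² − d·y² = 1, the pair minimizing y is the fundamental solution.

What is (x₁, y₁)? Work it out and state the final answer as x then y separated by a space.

√62 → a₀=7, period (1,6,1,14); ℓ=4 even so k=3
i=0: a=7 ⇒ p=7, q=1
…
i=2: a=6 ⇒ p=55, q=7
i=3: a=1 ⇒ p=63, q=8
→ (63, 8).  Check: 63²=3969, 62·8²=3968, difference 1.

63 8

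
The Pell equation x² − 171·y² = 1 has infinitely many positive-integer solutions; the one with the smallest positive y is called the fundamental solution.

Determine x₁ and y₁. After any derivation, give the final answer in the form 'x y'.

170 13

d=171: √d = [13; 13,26] (ℓ=2, even), read p_1/q_1
i=0: a=13 ⇒ p=13, q=1
i=1: a=13 ⇒ p=170, q=13
(x₁, y₁) = (170, 13);  170² − 171·13² = 1 ✓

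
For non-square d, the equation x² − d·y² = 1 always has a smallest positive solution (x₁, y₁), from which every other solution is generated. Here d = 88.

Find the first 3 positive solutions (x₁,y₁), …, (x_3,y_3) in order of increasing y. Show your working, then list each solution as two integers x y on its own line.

d=88: √d = [9; 2,1,1,1,2,18] (ℓ=6, even), read p_5/q_5
i=0: a=9 ⇒ p=9, q=1
i=1: a=2 ⇒ p=19, q=2
i=2: a=1 ⇒ p=28, q=3
i=3: a=1 ⇒ p=47, q=5
i=4: a=1 ⇒ p=75, q=8
i=5: a=2 ⇒ p=197, q=21
→ (197, 21).  Check: 197²=38809, 88·21²=38808, difference 1.
k=2:  x_2 = 197·197+88·21·21 = 77617,  y_2 = 197·21+21·197 = 8274
k=3:  x_3 = 197·77617+88·21·8274 = 30580901,  y_3 = 197·8274+21·77617 = 3259935

197 21
77617 8274
30580901 3259935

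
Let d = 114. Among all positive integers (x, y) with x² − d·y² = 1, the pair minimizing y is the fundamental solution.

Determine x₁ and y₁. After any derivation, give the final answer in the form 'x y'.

d=114: √d = [10; 1,2,10,2,1,20] (ℓ=6, even), read p_5/q_5
k=0  a_k=10  p_k/q_k = 10/1
…
k=3  a_k=10  p_k/q_k = 331/31
k=4  a_k=2  p_k/q_k = 694/65
k=5  a_k=1  p_k/q_k = 1025/96
fundamental: x₁=1025, y₁=96  (since 1050625 − 114·9216 = 1)

1025 96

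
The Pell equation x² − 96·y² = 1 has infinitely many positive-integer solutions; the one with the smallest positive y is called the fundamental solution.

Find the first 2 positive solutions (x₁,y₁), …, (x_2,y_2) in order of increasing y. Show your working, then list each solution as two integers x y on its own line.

√96 = [9; 1,3,1,18, …], period ℓ=4 (even) → k=3
i=0: a=9 ⇒ p=9, q=1
…
i=2: a=3 ⇒ p=39, q=4
i=3: a=1 ⇒ p=49, q=5
→ (49, 5).  Check: 49²=2401, 96·5²=2400, difference 1.
(x_2, y_2) = (49·49 + 96·5·5, 49·5 + 5·49) = (4801, 490)

49 5
4801 490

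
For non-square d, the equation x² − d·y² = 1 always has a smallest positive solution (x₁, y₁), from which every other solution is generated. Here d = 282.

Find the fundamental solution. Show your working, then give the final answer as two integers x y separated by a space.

d=282: √d = [16; 1,3,1,4,1,3,1,32] (ℓ=8, even), read p_7/q_7
k=0  a_k=16  p_k/q_k = 16/1
…
k=6  a_k=3  p_k/q_k = 1864/111
k=7  a_k=1  p_k/q_k = 2351/140
→ (2351, 140).  Check: 2351²=5527201, 282·140²=5527200, difference 1.

2351 140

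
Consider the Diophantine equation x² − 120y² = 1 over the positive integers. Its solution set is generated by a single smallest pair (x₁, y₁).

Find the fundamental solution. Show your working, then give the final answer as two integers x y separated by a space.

11 1

√120 = [10; 1,20, …], period ℓ=2 (even) → k=1
i=0: a=10 ⇒ p=10, q=1
i=1: a=1 ⇒ p=11, q=1
(x₁, y₁) = (11, 1);  11² − 120·1² = 1 ✓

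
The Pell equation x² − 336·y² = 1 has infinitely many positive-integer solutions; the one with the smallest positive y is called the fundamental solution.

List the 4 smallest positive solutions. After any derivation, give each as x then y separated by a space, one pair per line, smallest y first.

55 3
6049 330
665335 36297
73180801 3992340

√336 = [18; 3,36, …], period ℓ=2 (even) → k=1
i=0: a=18 ⇒ p=18, q=1
i=1: a=3 ⇒ p=55, q=3
→ (55, 3).  Check: 55²=3025, 336·3²=3024, difference 1.
n=2: (55,3)∘(55,3) = (55·55+336·3·3, 55·3+3·55) = (6049,330)
n=3: (6049,330)∘(55,3) = (55·6049+336·3·330, 55·330+3·6049) = (665335,36297)
n=4: (665335,36297)∘(55,3) = (55·665335+336·3·36297, 55·36297+3·665335) = (73180801,3992340)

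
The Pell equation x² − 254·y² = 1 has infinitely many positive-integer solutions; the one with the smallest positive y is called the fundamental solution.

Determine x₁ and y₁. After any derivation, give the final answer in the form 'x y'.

√254 → a₀=15, period (1,14,1,30); ℓ=4 even so k=3
i=0: a=15 ⇒ p=15, q=1
i=1: a=1 ⇒ p=16, q=1
i=2: a=14 ⇒ p=239, q=15
i=3: a=1 ⇒ p=255, q=16
(x₁, y₁) = (255, 16);  255² − 254·16² = 1 ✓

255 16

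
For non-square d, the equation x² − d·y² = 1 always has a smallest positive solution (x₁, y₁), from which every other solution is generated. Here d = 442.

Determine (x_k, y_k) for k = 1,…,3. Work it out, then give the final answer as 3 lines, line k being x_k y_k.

√442 = [21; 42, …], period ℓ=1 (odd) → k=1
k=0  a_k=21  p_k/q_k = 21/1
k=1  a_k=42  p_k/q_k = 883/42
→ (883, 42).  Check: 883²=779689, 442·42²=779688, difference 1.
k=2:  x_2 = 883·883+442·42·42 = 1559377,  y_2 = 883·42+42·883 = 74172
k=3:  x_3 = 883·1559377+442·42·74172 = 2753858899,  y_3 = 883·74172+42·1559377 = 130987710

883 42
1559377 74172
2753858899 130987710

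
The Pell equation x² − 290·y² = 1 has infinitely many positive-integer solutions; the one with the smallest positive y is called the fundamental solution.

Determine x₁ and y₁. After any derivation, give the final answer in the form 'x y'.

579 34

√290 = [17; 34, …], period ℓ=1 (odd) → k=1
k=0  a_k=17  p_k/q_k = 17/1
k=1  a_k=34  p_k/q_k = 579/34
(x₁, y₁) = (579, 34);  579² − 290·34² = 1 ✓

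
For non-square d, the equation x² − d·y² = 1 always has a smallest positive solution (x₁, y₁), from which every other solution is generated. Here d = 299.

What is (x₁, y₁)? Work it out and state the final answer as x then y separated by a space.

√299 = [17; 3,2,3,34, …], period ℓ=4 (even) → k=3
i=0: a=17 ⇒ p=17, q=1
i=1: a=3 ⇒ p=52, q=3
i=2: a=2 ⇒ p=121, q=7
i=3: a=3 ⇒ p=415, q=24
→ (415, 24).  Check: 415²=172225, 299·24²=172224, difference 1.

415 24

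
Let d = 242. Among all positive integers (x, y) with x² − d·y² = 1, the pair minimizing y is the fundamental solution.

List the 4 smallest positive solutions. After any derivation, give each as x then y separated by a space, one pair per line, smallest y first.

√242 = [15; 1,1,3,1,14,1,3,1,1,30, …], period ℓ=10 (even) → k=9
k=0  a_k=15  p_k/q_k = 15/1
k=1  a_k=1  p_k/q_k = 16/1
k=2  a_k=1  p_k/q_k = 31/2
k=3  a_k=3  p_k/q_k = 109/7
k=4  a_k=1  p_k/q_k = 140/9
…
k=6  a_k=1  p_k/q_k = 2209/142
k=7  a_k=3  p_k/q_k = 8696/559
k=8  a_k=1  p_k/q_k = 10905/701
k=9  a_k=1  p_k/q_k = 19601/1260
(x₁, y₁) = (19601, 1260);  19601² − 242·1260² = 1 ✓
k=2:  x_2 = 19601·19601+242·1260·1260 = 768398401,  y_2 = 19601·1260+1260·19601 = 49394520
k=3:  x_3 = 19601·768398401+242·1260·49394520 = 30122754096401,  y_3 = 19601·49394520+1260·768398401 = 1936363971780
k=4:  x_4 = 19601·30122754096401+242·1260·1936363971780 = 1180872205318713601,  y_4 = 19601·1936363971780+1260·30122754096401 = 75909340372325040

19601 1260
768398401 49394520
30122754096401 1936363971780
1180872205318713601 75909340372325040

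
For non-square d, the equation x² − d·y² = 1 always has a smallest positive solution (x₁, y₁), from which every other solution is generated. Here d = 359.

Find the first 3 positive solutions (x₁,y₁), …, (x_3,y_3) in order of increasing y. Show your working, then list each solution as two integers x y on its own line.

√359 → a₀=18, period (1,17,1,36); ℓ=4 even so k=3
a_0=18:  p_0=18·1+0=18,  q_0=18·0+1=1
a_1=1:  p_1=1·18+1=19,  q_1=1·1+0=1
a_2=17:  p_2=17·19+18=341,  q_2=17·1+1=18
a_3=1:  p_3=1·341+19=360,  q_3=1·18+1=19
(x₁, y₁) = (360, 19);  360² − 359·19² = 1 ✓
k=2:  x_2 = 360·360+359·19·19 = 259199,  y_2 = 360·19+19·360 = 13680
k=3:  x_3 = 360·259199+359·19·13680 = 186622920,  y_3 = 360·13680+19·259199 = 9849581

360 19
259199 13680
186622920 9849581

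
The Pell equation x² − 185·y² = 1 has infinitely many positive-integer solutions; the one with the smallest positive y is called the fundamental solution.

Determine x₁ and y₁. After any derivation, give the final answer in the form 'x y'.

d=185: √d = [13; 1,1,1,1,26] (ℓ=5, odd), read p_9/q_9
i=0: a=13 ⇒ p=13, q=1
…
i=2: a=1 ⇒ p=27, q=2
i=3: a=1 ⇒ p=41, q=3
…
i=8: a=1 ⇒ p=5563, q=409
i=9: a=1 ⇒ p=9249, q=680
→ (9249, 680).  Check: 9249²=85544001, 185·680²=85544000, difference 1.

9249 680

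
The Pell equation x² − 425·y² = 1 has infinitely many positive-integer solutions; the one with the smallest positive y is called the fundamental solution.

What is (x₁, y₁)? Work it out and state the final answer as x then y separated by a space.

√425 = [20; 1,1,1,1,1,1,40, …], period ℓ=7 (odd) → k=13
a_0=20:  p_0=20·1+0=20,  q_0=20·0+1=1
a_1=1:  p_1=1·20+1=21,  q_1=1·1+0=1
a_2=1:  p_2=1·21+20=41,  q_2=1·1+1=2
a_3=1:  p_3=1·41+21=62,  q_3=1·2+1=3
a_4=1:  p_4=1·62+41=103,  q_4=1·3+2=5
a_5=1:  p_5=1·103+62=165,  q_5=1·5+3=8
…
a_7=40:  p_7=40·268+165=10885,  q_7=40·13+8=528
a_8=1:  p_8=1·10885+268=11153,  q_8=1·528+13=541
a_9=1:  p_9=1·11153+10885=22038,  q_9=1·541+528=1069
a_10=1:  p_10=1·22038+11153=33191,  q_10=1·1069+541=1610
a_11=1:  p_11=1·33191+22038=55229,  q_11=1·1610+1069=2679
a_12=1:  p_12=1·55229+33191=88420,  q_12=1·2679+1610=4289
a_13=1:  p_13=1·88420+55229=143649,  q_13=1·4289+2679=6968
fundamental: x₁=143649, y₁=6968  (since 20635035201 − 425·48553024 = 1)

143649 6968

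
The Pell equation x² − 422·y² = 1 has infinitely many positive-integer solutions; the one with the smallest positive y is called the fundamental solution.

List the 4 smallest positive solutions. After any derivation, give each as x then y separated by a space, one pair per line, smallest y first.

[20; 1,1,5,2,1,…,1,1,40] for √422; ℓ=14 ⇒ convergent index 13
a_0=20:  p_0=20·1+0=20,  q_0=20·0+1=1
a_1=1:  p_1=1·20+1=21,  q_1=1·1+0=1
…
a_3=5:  p_3=5·41+21=226,  q_3=5·2+1=11
…
a_5=1:  p_5=1·493+226=719,  q_5=1·24+11=35
a_6=3:  p_6=3·719+493=2650,  q_6=3·35+24=129
…
a_8=3:  p_8=3·53719+2650=163807,  q_8=3·2615+129=7974
a_9=1:  p_9=1·163807+53719=217526,  q_9=1·7974+2615=10589
…
a_11=5:  p_11=5·598859+217526=3211821,  q_11=5·29152+10589=156349
a_12=1:  p_12=1·3211821+598859=3810680,  q_12=1·156349+29152=185501
a_13=1:  p_13=1·3810680+3211821=7022501,  q_13=1·185501+156349=341850
(x₁, y₁) = (7022501, 341850);  7022501² − 422·341850² = 1 ✓
(x_2, y_2) = (7022501·7022501 + 422·341850·341850, 7022501·341850 + 341850·7022501) = (98631040590001, 4801283933700)
(x_3, y_3) = (7022501·98631040590001 + 422·341850·4801283933700, 7022501·4801283933700 + 341850·98631040590001) = (1385273162348638202501, 67434042451384025550)
(x_4, y_4) = (7022501·1385273162348638202501 + 422·341850·67434042451384025550, 7022501·67434042451384025550 + 341850·1385273162348638202501) = (19456164335732849620362360001, 947111261097768740333867400)

7022501 341850
98631040590001 4801283933700
1385273162348638202501 67434042451384025550
19456164335732849620362360001 947111261097768740333867400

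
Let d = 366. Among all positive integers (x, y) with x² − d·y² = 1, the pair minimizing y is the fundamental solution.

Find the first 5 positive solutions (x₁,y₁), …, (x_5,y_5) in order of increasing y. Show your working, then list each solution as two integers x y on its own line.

[19; 7,1,1,1,2,12,2,1,1,1,7,38] for √366; ℓ=12 ⇒ convergent index 11
k=0  a_k=19  p_k/q_k = 19/1
k=1  a_k=7  p_k/q_k = 134/7
k=2  a_k=1  p_k/q_k = 153/8
…
k=4  a_k=1  p_k/q_k = 440/23
k=5  a_k=2  p_k/q_k = 1167/61
…
k=7  a_k=2  p_k/q_k = 30055/1571
…
k=10  a_k=1  p_k/q_k = 119053/6223
k=11  a_k=7  p_k/q_k = 907925/47458
(x₁, y₁) = (907925, 47458);  907925² − 366·47458² = 1 ✓
n=2: (907925,47458)∘(907925,47458) = (907925·907925+366·47458·47458, 907925·47458+47458·907925) = (1648655611249,86176609300)
n=3: (1648655611249,86176609300)∘(907925,47458) = (907925·1648655611249+366·47458·86176609300, 907925·86176609300+47458·1648655611249) = (2993711291685588725,156483795997357542)
n=4: (2993711291685588725,156483795997357542)∘(907925,47458) = (907925·2993711291685588725+366·47458·156483795997357542, 907925·156483795997357542+47458·2993711291685588725) = (5436130649005627630680001,284151100961715516031400)
n=5: (5436130649005627630680001,284151100961715516031400)∘(907925,47458) = (907925·5436130649005627630680001+366·47458·284151100961715516031400, 907925·284151100961715516031400+47458·5436130649005627630680001) = (9871197838993875221878594227125,515975776681174635989620332458)

907925 47458
1648655611249 86176609300
2993711291685588725 156483795997357542
5436130649005627630680001 284151100961715516031400
9871197838993875221878594227125 515975776681174635989620332458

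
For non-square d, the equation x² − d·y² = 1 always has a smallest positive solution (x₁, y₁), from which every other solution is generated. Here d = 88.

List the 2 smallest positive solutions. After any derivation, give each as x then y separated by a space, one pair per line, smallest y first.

d=88: √d = [9; 2,1,1,1,2,18] (ℓ=6, even), read p_5/q_5
step 0: (9, 1)  from 9·(1,0) + (0,1)
…
step 3: (47, 5)  from 1·(28,3) + (19,2)
step 4: (75, 8)  from 1·(47,5) + (28,3)
step 5: (197, 21)  from 2·(75,8) + (47,5)
(x₁, y₁) = (197, 21);  197² − 88·21² = 1 ✓
k=2:  x_2 = 197·197+88·21·21 = 77617,  y_2 = 197·21+21·197 = 8274

197 21
77617 8274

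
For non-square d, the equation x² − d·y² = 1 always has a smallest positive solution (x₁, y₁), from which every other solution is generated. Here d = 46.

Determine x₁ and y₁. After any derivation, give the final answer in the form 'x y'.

24335 3588

√46 → a₀=6, period (1,3,1,1,2,6,2,1,1,3,1,12); ℓ=12 even so k=11
a_0=6:  p_0=6·1+0=6,  q_0=6·0+1=1
a_1=1:  p_1=1·6+1=7,  q_1=1·1+0=1
a_2=3:  p_2=3·7+6=27,  q_2=3·1+1=4
a_3=1:  p_3=1·27+7=34,  q_3=1·4+1=5
a_4=1:  p_4=1·34+27=61,  q_4=1·5+4=9
…
a_7=2:  p_7=2·997+156=2150,  q_7=2·147+23=317
a_8=1:  p_8=1·2150+997=3147,  q_8=1·317+147=464
a_9=1:  p_9=1·3147+2150=5297,  q_9=1·464+317=781
a_10=3:  p_10=3·5297+3147=19038,  q_10=3·781+464=2807
a_11=1:  p_11=1·19038+5297=24335,  q_11=1·2807+781=3588
→ (24335, 3588).  Check: 24335²=592192225, 46·3588²=592192224, difference 1.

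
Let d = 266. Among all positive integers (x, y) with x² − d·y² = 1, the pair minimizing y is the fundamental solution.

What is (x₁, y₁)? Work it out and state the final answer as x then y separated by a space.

685 42

[16; 3,4,3,32] for √266; ℓ=4 ⇒ convergent index 3
a_0=16:  p_0=16·1+0=16,  q_0=16·0+1=1
a_1=3:  p_1=3·16+1=49,  q_1=3·1+0=3
a_2=4:  p_2=4·49+16=212,  q_2=4·3+1=13
a_3=3:  p_3=3·212+49=685,  q_3=3·13+3=42
→ (685, 42).  Check: 685²=469225, 266·42²=469224, difference 1.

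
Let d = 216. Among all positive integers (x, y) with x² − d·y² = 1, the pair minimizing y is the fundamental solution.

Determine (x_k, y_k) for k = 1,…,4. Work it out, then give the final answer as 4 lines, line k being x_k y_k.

485 33
470449 32010
456335045 31049667
442644523201 30118144980

d=216: √d = [14; 1,2,3,2,1,28] (ℓ=6, even), read p_5/q_5
step 0: (14, 1)  from 14·(1,0) + (0,1)
…
step 3: (147, 10)  from 3·(44,3) + (15,1)
step 4: (338, 23)  from 2·(147,10) + (44,3)
step 5: (485, 33)  from 1·(338,23) + (147,10)
→ (485, 33).  Check: 485²=235225, 216·33²=235224, difference 1.
n=2: (485,33)∘(485,33) = (485·485+216·33·33, 485·33+33·485) = (470449,32010)
n=3: (470449,32010)∘(485,33) = (485·470449+216·33·32010, 485·32010+33·470449) = (456335045,31049667)
n=4: (456335045,31049667)∘(485,33) = (485·456335045+216·33·31049667, 485·31049667+33·456335045) = (442644523201,30118144980)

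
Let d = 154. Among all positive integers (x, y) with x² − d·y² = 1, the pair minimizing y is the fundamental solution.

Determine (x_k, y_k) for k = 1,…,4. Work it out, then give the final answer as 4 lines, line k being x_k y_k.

√154 = [12; 2,2,3,1,2,1,3,2,2,24, …], period ℓ=10 (even) → k=9
step 0: (12, 1)  from 12·(1,0) + (0,1)
…
step 2: (62, 5)  from 2·(25,2) + (12,1)
…
step 4: (273, 22)  from 1·(211,17) + (62,5)
…
step 6: (1030, 83)  from 1·(757,61) + (273,22)
…
step 8: (8724, 703)  from 2·(3847,310) + (1030,83)
step 9: (21295, 1716)  from 2·(8724,703) + (3847,310)
→ (21295, 1716).  Check: 21295²=453477025, 154·1716²=453477024, difference 1.
n=2: (21295,1716)∘(21295,1716) = (21295·21295+154·1716·1716, 21295·1716+1716·21295) = (906954049,73084440)
n=3: (906954049,73084440)∘(21295,1716) = (21295·906954049+154·1716·73084440, 21295·73084440+1716·906954049) = (38627172925615,3112666297884)
n=4: (38627172925615,3112666297884)∘(21295,1716) = (21295·38627172925615+154·1716·3112666297884, 21295·3112666297884+1716·38627172925615) = (1645131293994988801,132568457553795120)

21295 1716
906954049 73084440
38627172925615 3112666297884
1645131293994988801 132568457553795120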